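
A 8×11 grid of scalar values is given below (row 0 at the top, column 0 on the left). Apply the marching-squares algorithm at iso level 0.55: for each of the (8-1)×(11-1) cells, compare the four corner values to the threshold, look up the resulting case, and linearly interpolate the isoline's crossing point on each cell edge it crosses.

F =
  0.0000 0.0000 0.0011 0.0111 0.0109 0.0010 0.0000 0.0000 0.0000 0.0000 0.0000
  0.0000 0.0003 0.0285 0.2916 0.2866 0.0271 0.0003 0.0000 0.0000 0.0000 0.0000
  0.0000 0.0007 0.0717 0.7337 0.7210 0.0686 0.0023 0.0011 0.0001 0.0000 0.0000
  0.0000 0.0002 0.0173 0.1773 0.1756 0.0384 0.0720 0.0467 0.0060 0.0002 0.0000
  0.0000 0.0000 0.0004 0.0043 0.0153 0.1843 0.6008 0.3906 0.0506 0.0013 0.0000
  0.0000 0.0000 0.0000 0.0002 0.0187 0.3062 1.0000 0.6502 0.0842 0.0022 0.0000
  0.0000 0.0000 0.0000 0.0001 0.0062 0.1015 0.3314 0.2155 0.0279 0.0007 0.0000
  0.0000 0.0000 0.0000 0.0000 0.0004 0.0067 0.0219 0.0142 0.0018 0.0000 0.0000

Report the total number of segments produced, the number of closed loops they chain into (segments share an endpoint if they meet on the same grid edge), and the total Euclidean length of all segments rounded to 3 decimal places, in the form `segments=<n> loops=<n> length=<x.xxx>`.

cell (1,2): code 0100 → (1.584,3.000)–(2.000,2.723)
cell (1,3): code 1100 → (1.606,4.000)–(1.584,3.000)
cell (1,4): code 1000 → (2.000,4.262)–(1.606,4.000)
cell (2,2): code 0010 → (2.000,2.723)–(2.330,3.000)
cell (2,3): code 0011 → (2.330,3.000)–(2.314,4.000)
cell (2,4): code 0001 → (2.314,4.000)–(2.000,4.262)
cell (3,5): code 0100 → (3.904,6.000)–(4.000,5.878)
cell (3,6): code 1000 → (4.000,6.242)–(3.904,6.000)
cell (4,5): code 0110 → (4.000,5.878)–(5.000,5.351)
cell (4,6): code 1101 → (4.614,7.000)–(4.000,6.242)
cell (4,7): code 1000 → (5.000,7.177)–(4.614,7.000)
cell (5,5): code 0010 → (5.000,5.351)–(5.673,6.000)
cell (5,6): code 0011 → (5.673,6.000)–(5.231,7.000)
cell (5,7): code 0001 → (5.231,7.000)–(5.000,7.177)
total: 14 segments, chained into 2 closed loop(s), length Σ = 9.077709

segments=14 loops=2 length=9.078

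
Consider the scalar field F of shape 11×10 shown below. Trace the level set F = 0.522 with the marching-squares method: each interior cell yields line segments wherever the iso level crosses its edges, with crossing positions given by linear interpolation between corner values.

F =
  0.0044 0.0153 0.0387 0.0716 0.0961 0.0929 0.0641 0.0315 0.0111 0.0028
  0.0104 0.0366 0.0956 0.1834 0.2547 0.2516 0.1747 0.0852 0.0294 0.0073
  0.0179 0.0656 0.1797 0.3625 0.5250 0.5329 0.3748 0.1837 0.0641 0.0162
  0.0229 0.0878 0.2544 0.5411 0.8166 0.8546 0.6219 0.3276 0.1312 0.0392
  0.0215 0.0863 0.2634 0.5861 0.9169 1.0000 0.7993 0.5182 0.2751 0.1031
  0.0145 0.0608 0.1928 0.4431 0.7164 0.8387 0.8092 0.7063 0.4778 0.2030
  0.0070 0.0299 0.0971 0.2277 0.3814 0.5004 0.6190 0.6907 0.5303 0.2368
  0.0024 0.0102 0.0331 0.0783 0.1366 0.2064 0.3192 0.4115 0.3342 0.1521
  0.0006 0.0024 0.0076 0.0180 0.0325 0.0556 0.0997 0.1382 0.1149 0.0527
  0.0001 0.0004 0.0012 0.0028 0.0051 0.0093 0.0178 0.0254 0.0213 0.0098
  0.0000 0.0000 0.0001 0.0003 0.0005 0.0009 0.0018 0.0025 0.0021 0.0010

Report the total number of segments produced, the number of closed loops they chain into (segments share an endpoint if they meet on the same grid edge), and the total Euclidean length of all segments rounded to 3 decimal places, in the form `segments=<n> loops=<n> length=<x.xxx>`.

segments=22 loops=1 length=15.106

cell (1,3): code 0100 → (1.989,4.000)–(2.000,3.982)
cell (1,4): code 1100 → (1.961,5.000)–(1.989,4.000)
cell (1,5): code 1000 → (2.000,5.069)–(1.961,5.000)
cell (2,2): code 0100 → (2.893,3.000)–(3.000,2.933)
cell (2,3): code 1110 → (2.000,3.982)–(2.893,3.000)
cell (2,5): code 1101 → (2.596,6.000)–(2.000,5.069)
cell (2,6): code 1000 → (3.000,6.339)–(2.596,6.000)
cell (3,2): code 0110 → (3.000,2.933)–(4.000,2.801)
cell (3,6): code 1001 → (4.000,6.986)–(3.000,6.339)
cell (4,2): code 0010 → (4.000,2.801)–(4.448,3.000)
cell (4,3): code 0111 → (4.448,3.000)–(5.000,3.289)
cell (4,6): code 1101 → (4.020,7.000)–(4.000,6.986)
cell (4,7): code 1000 → (5.000,7.807)–(4.020,7.000)
cell (5,3): code 0010 → (5.000,3.289)–(5.580,4.000)
cell (5,4): code 0011 → (5.580,4.000)–(5.936,5.000)
cell (5,5): code 0111 → (5.936,5.000)–(6.000,5.182)
cell (5,7): code 1101 → (5.842,8.000)–(5.000,7.807)
cell (5,8): code 1000 → (6.000,8.028)–(5.842,8.000)
cell (6,5): code 0010 → (6.000,5.182)–(6.324,6.000)
cell (6,6): code 0011 → (6.324,6.000)–(6.604,7.000)
cell (6,7): code 0011 → (6.604,7.000)–(6.042,8.000)
cell (6,8): code 0001 → (6.042,8.000)–(6.000,8.028)
total: 22 segments, chained into 1 closed loop(s), length Σ = 15.106378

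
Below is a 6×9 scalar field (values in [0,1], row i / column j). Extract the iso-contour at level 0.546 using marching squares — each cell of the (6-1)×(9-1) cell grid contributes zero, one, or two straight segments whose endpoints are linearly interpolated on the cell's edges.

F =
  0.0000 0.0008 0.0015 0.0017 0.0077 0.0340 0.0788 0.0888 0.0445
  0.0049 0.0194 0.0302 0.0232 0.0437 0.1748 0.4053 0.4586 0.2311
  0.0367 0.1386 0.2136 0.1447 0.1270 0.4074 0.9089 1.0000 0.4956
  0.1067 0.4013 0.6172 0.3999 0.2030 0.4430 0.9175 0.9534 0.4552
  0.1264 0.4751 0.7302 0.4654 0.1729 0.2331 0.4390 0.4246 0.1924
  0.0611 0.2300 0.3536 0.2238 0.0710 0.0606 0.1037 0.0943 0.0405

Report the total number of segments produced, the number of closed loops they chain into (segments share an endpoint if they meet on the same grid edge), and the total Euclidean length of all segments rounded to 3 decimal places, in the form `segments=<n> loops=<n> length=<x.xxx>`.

cell (1,5): code 0100 → (1.279,6.000)–(2.000,5.276)
cell (1,6): code 1100 → (1.161,7.000)–(1.279,6.000)
cell (1,7): code 1000 → (2.000,7.900)–(1.161,7.000)
cell (2,1): code 0100 → (2.824,2.000)–(3.000,1.670)
cell (2,2): code 1000 → (3.000,2.328)–(2.824,2.000)
cell (2,5): code 0110 → (2.000,5.276)–(3.000,5.217)
cell (2,7): code 1001 → (3.000,7.818)–(2.000,7.900)
cell (3,1): code 0110 → (3.000,1.670)–(4.000,1.278)
cell (3,2): code 1001 → (4.000,2.696)–(3.000,2.328)
cell (3,5): code 0010 → (3.000,5.217)–(3.776,6.000)
cell (3,6): code 0011 → (3.776,6.000)–(3.770,7.000)
cell (3,7): code 0001 → (3.770,7.000)–(3.000,7.818)
cell (4,1): code 0010 → (4.000,1.278)–(4.489,2.000)
cell (4,2): code 0001 → (4.489,2.000)–(4.000,2.696)
total: 14 segments, chained into 2 closed loop(s), length Σ = 13.097988

segments=14 loops=2 length=13.098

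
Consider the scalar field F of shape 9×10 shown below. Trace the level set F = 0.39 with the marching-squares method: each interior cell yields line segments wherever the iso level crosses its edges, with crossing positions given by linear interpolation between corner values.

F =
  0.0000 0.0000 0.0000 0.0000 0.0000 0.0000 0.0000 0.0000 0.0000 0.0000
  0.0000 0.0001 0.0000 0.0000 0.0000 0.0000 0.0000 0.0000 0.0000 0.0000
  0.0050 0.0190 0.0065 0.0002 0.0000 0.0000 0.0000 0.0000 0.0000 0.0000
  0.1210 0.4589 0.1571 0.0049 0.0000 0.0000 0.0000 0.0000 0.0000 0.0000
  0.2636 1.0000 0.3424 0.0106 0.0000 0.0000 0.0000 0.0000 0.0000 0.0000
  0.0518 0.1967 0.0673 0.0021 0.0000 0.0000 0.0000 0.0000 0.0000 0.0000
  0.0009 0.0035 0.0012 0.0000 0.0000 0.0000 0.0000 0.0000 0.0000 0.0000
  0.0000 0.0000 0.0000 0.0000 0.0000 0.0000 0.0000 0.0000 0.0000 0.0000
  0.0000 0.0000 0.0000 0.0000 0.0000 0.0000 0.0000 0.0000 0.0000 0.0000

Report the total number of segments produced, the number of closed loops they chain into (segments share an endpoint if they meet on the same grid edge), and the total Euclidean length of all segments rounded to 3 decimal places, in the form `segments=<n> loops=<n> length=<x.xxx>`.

segments=6 loops=1 length=5.256

cell (2,0): code 0100 → (2.843,1.000)–(3.000,0.796)
cell (2,1): code 1000 → (3.000,1.228)–(2.843,1.000)
cell (3,0): code 0110 → (3.000,0.796)–(4.000,0.172)
cell (3,1): code 1001 → (4.000,1.928)–(3.000,1.228)
cell (4,0): code 0010 → (4.000,0.172)–(4.759,1.000)
cell (4,1): code 0001 → (4.759,1.000)–(4.000,1.928)
total: 6 segments, chained into 1 closed loop(s), length Σ = 5.255741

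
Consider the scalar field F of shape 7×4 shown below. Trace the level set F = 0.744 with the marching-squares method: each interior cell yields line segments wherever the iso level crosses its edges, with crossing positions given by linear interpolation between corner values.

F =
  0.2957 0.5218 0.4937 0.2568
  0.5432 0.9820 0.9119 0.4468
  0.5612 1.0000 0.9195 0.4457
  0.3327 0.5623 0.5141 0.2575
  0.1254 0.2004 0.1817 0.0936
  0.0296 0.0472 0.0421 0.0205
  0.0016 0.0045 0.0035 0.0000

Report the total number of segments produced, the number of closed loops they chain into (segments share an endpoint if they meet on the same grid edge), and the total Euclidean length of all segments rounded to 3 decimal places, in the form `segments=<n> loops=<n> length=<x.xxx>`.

cell (0,0): code 0100 → (0.483,1.000)–(1.000,0.458)
cell (0,1): code 1100 → (0.599,2.000)–(0.483,1.000)
cell (0,2): code 1000 → (1.000,2.361)–(0.599,2.000)
cell (1,0): code 0110 → (1.000,0.458)–(2.000,0.417)
cell (1,2): code 1001 → (2.000,2.370)–(1.000,2.361)
cell (2,0): code 0010 → (2.000,0.417)–(2.585,1.000)
cell (2,1): code 0011 → (2.585,1.000)–(2.433,2.000)
cell (2,2): code 0001 → (2.433,2.000)–(2.000,2.370)
total: 8 segments, chained into 1 closed loop(s), length Σ = 6.704230

segments=8 loops=1 length=6.704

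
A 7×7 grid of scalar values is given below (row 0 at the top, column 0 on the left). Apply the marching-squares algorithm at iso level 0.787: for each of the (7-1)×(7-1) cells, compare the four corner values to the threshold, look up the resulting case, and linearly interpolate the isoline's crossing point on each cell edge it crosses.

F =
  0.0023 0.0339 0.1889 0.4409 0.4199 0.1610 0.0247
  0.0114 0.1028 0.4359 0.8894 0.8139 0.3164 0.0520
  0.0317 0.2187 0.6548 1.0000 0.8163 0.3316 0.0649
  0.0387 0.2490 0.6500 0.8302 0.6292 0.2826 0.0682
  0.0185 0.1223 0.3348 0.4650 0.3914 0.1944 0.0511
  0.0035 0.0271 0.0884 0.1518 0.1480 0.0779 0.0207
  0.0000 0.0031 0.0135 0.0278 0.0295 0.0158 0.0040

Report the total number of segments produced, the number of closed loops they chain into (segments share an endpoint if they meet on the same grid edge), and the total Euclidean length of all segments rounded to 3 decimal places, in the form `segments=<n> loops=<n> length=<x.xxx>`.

cell (0,2): code 0100 → (0.772,3.000)–(1.000,2.774)
cell (0,3): code 1100 → (0.932,4.000)–(0.772,3.000)
cell (0,4): code 1000 → (1.000,4.054)–(0.932,4.000)
cell (1,2): code 0110 → (1.000,2.774)–(2.000,2.383)
cell (1,4): code 1001 → (2.000,4.060)–(1.000,4.054)
cell (2,2): code 0110 → (2.000,2.383)–(3.000,2.760)
cell (2,3): code 1011 → (3.000,3.215)–(2.157,4.000)
cell (2,4): code 0001 → (2.157,4.000)–(2.000,4.060)
cell (3,2): code 0010 → (3.000,2.760)–(3.118,3.000)
cell (3,3): code 0001 → (3.118,3.000)–(3.000,3.215)
total: 10 segments, chained into 1 closed loop(s), length Σ = 6.396333

segments=10 loops=1 length=6.396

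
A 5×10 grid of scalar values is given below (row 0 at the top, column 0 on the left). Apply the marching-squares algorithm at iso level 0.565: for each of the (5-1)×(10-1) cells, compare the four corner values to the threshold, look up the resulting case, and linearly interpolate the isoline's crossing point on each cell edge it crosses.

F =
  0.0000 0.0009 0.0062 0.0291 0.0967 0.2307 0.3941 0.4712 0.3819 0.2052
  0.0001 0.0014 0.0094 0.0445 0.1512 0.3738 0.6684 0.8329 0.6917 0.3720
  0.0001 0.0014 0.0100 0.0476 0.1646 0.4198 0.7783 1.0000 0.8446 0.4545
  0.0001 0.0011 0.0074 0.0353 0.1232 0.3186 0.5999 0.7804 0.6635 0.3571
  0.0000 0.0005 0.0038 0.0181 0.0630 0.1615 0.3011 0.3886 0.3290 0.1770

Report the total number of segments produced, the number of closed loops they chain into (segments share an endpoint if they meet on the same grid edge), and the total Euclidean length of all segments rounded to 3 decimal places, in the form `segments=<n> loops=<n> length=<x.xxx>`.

cell (0,5): code 0100 → (0.623,6.000)–(1.000,5.649)
cell (0,6): code 1100 → (0.259,7.000)–(0.623,6.000)
cell (0,7): code 1100 → (0.591,8.000)–(0.259,7.000)
cell (0,8): code 1000 → (1.000,8.396)–(0.591,8.000)
cell (1,5): code 0110 → (1.000,5.649)–(2.000,5.405)
cell (1,8): code 1001 → (2.000,8.717)–(1.000,8.396)
cell (2,5): code 0110 → (2.000,5.405)–(3.000,5.876)
cell (2,8): code 1001 → (3.000,8.321)–(2.000,8.717)
cell (3,5): code 0010 → (3.000,5.876)–(3.117,6.000)
cell (3,6): code 0011 → (3.117,6.000)–(3.550,7.000)
cell (3,7): code 0011 → (3.550,7.000)–(3.294,8.000)
cell (3,8): code 0001 → (3.294,8.000)–(3.000,8.321)
total: 12 segments, chained into 1 closed loop(s), length Σ = 10.190388

segments=12 loops=1 length=10.190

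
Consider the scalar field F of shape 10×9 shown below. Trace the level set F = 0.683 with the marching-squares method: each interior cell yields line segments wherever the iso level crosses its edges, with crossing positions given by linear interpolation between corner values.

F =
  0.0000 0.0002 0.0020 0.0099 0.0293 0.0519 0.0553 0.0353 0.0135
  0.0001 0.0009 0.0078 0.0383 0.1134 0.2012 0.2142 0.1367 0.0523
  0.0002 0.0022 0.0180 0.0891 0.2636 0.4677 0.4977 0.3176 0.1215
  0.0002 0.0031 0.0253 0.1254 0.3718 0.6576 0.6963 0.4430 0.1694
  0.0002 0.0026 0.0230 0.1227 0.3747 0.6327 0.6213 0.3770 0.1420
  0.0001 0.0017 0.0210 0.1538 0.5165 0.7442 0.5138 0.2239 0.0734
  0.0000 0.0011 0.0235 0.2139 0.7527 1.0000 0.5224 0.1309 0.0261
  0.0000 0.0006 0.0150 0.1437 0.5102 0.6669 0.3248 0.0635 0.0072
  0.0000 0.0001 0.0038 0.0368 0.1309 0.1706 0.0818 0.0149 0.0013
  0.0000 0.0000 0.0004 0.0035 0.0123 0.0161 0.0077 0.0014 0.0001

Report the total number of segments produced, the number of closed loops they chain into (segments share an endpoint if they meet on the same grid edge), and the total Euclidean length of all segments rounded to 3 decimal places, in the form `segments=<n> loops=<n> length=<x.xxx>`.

cell (2,5): code 0100 → (2.933,6.000)–(3.000,5.656)
cell (2,6): code 1000 → (3.000,6.053)–(2.933,6.000)
cell (3,5): code 0010 → (3.000,5.656)–(3.177,6.000)
cell (3,6): code 0001 → (3.177,6.000)–(3.000,6.053)
cell (4,4): code 0100 → (4.451,5.000)–(5.000,4.731)
cell (4,5): code 1000 → (5.000,5.266)–(4.451,5.000)
cell (5,3): code 0100 → (5.705,4.000)–(6.000,3.871)
cell (5,4): code 1110 → (5.000,4.731)–(5.705,4.000)
cell (5,5): code 1001 → (6.000,5.664)–(5.000,5.266)
cell (6,3): code 0010 → (6.000,3.871)–(6.287,4.000)
cell (6,4): code 0011 → (6.287,4.000)–(6.952,5.000)
cell (6,5): code 0001 → (6.952,5.000)–(6.000,5.664)
total: 12 segments, chained into 2 closed loop(s), length Σ = 7.317995

segments=12 loops=2 length=7.318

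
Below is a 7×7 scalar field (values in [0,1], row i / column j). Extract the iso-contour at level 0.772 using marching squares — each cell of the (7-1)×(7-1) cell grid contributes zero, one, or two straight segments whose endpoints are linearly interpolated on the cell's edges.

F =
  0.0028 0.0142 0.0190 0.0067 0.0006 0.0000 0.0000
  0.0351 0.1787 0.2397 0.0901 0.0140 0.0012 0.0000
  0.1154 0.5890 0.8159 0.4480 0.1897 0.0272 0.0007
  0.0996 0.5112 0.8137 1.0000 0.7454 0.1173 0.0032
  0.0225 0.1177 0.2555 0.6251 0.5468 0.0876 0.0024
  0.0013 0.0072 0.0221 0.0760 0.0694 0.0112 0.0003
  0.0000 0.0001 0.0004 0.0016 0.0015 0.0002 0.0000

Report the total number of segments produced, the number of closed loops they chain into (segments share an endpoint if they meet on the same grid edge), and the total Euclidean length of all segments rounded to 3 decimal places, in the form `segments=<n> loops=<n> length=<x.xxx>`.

cell (1,1): code 0100 → (1.924,2.000)–(2.000,1.807)
cell (1,2): code 1000 → (2.000,2.119)–(1.924,2.000)
cell (2,1): code 0110 → (2.000,1.807)–(3.000,1.862)
cell (2,2): code 1101 → (2.587,3.000)–(2.000,2.119)
cell (2,3): code 1000 → (3.000,3.896)–(2.587,3.000)
cell (3,1): code 0010 → (3.000,1.862)–(3.075,2.000)
cell (3,2): code 0011 → (3.075,2.000)–(3.608,3.000)
cell (3,3): code 0001 → (3.608,3.000)–(3.000,3.896)
total: 8 segments, chained into 1 closed loop(s), length Σ = 5.768287

segments=8 loops=1 length=5.768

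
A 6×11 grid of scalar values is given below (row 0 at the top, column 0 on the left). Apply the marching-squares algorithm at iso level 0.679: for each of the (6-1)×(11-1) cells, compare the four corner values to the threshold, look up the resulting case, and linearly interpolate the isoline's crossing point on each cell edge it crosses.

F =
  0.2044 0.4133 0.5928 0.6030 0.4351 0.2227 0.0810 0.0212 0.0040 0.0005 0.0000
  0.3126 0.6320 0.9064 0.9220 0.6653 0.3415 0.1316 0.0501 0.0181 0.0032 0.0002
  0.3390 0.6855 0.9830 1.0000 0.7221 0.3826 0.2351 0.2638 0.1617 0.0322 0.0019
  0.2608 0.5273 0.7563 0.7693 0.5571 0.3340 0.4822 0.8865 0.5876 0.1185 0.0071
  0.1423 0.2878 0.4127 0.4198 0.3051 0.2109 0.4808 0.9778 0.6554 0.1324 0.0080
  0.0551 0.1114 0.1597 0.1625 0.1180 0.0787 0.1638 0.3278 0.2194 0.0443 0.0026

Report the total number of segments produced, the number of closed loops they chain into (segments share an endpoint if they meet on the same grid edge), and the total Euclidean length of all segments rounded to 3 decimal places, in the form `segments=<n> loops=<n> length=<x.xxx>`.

segments=20 loops=2 length=14.896

cell (0,1): code 0100 → (0.275,2.000)–(1.000,1.171)
cell (0,2): code 1100 → (0.238,3.000)–(0.275,2.000)
cell (0,3): code 1000 → (1.000,3.947)–(0.238,3.000)
cell (1,0): code 0100 → (1.879,1.000)–(2.000,0.981)
cell (1,1): code 1110 → (1.000,1.171)–(1.879,1.000)
cell (1,3): code 1101 → (1.241,4.000)–(1.000,3.947)
cell (1,4): code 1000 → (2.000,4.127)–(1.241,4.000)
cell (2,0): code 0010 → (2.000,0.981)–(2.041,1.000)
cell (2,1): code 0111 → (2.041,1.000)–(3.000,1.662)
cell (2,3): code 1011 → (3.000,3.426)–(2.261,4.000)
cell (2,4): code 0001 → (2.261,4.000)–(2.000,4.127)
cell (2,6): code 0100 → (2.667,7.000)–(3.000,6.487)
cell (2,7): code 1000 → (3.000,7.694)–(2.667,7.000)
cell (3,1): code 0010 → (3.000,1.662)–(3.225,2.000)
cell (3,2): code 0011 → (3.225,2.000)–(3.258,3.000)
cell (3,3): code 0001 → (3.258,3.000)–(3.000,3.426)
cell (3,6): code 0110 → (3.000,6.487)–(4.000,6.399)
cell (3,7): code 1001 → (4.000,7.927)–(3.000,7.694)
cell (4,6): code 0010 → (4.000,6.399)–(4.460,7.000)
cell (4,7): code 0001 → (4.460,7.000)–(4.000,7.927)
total: 20 segments, chained into 2 closed loop(s), length Σ = 14.896116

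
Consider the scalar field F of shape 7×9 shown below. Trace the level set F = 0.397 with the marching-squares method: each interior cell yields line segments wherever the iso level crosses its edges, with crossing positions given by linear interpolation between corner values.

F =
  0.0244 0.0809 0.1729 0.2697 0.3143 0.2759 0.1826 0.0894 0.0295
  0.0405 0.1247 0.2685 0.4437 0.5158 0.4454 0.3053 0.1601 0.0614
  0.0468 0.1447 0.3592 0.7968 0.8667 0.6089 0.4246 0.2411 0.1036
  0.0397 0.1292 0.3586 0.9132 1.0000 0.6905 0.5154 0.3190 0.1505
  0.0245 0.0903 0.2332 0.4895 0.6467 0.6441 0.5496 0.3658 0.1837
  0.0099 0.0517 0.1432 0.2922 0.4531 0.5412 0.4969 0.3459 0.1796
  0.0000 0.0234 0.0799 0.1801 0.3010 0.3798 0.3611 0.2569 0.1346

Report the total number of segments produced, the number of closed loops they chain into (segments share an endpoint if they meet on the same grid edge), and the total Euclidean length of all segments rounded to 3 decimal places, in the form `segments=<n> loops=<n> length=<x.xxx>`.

cell (0,2): code 0100 → (0.732,3.000)–(1.000,2.733)
cell (0,3): code 1100 → (0.410,4.000)–(0.732,3.000)
cell (0,4): code 1100 → (0.714,5.000)–(0.410,4.000)
cell (0,5): code 1000 → (1.000,5.345)–(0.714,5.000)
cell (1,2): code 0110 → (1.000,2.733)–(2.000,2.086)
cell (1,5): code 1101 → (1.769,6.000)–(1.000,5.345)
cell (1,6): code 1000 → (2.000,6.150)–(1.769,6.000)
cell (2,2): code 0110 → (2.000,2.086)–(3.000,2.069)
cell (2,6): code 1001 → (3.000,6.603)–(2.000,6.150)
cell (3,2): code 0110 → (3.000,2.069)–(4.000,2.639)
cell (3,6): code 1001 → (4.000,6.830)–(3.000,6.603)
cell (4,2): code 0010 → (4.000,2.639)–(4.469,3.000)
cell (4,3): code 0111 → (4.469,3.000)–(5.000,3.651)
cell (4,6): code 1001 → (5.000,6.662)–(4.000,6.830)
cell (5,3): code 0010 → (5.000,3.651)–(5.369,4.000)
cell (5,4): code 0011 → (5.369,4.000)–(5.893,5.000)
cell (5,5): code 0011 → (5.893,5.000)–(5.736,6.000)
cell (5,6): code 0001 → (5.736,6.000)–(5.000,6.662)
total: 18 segments, chained into 1 closed loop(s), length Σ = 15.757611

segments=18 loops=1 length=15.758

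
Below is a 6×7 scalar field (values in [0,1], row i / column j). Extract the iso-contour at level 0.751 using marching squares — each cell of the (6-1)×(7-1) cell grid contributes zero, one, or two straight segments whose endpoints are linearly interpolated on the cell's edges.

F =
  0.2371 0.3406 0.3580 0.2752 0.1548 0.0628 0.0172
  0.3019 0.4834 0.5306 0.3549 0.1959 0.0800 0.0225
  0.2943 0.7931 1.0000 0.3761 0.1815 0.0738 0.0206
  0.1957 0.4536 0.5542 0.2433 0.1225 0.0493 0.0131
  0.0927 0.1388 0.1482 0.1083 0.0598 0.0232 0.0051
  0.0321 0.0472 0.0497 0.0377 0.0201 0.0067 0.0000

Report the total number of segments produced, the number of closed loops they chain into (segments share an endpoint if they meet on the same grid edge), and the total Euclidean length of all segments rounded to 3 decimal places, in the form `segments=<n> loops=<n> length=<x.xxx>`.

segments=6 loops=1 length=3.826

cell (1,0): code 0100 → (1.864,1.000)–(2.000,0.916)
cell (1,1): code 1100 → (1.470,2.000)–(1.864,1.000)
cell (1,2): code 1000 → (2.000,2.399)–(1.470,2.000)
cell (2,0): code 0010 → (2.000,0.916)–(2.124,1.000)
cell (2,1): code 0011 → (2.124,1.000)–(2.559,2.000)
cell (2,2): code 0001 → (2.559,2.000)–(2.000,2.399)
total: 6 segments, chained into 1 closed loop(s), length Σ = 3.825673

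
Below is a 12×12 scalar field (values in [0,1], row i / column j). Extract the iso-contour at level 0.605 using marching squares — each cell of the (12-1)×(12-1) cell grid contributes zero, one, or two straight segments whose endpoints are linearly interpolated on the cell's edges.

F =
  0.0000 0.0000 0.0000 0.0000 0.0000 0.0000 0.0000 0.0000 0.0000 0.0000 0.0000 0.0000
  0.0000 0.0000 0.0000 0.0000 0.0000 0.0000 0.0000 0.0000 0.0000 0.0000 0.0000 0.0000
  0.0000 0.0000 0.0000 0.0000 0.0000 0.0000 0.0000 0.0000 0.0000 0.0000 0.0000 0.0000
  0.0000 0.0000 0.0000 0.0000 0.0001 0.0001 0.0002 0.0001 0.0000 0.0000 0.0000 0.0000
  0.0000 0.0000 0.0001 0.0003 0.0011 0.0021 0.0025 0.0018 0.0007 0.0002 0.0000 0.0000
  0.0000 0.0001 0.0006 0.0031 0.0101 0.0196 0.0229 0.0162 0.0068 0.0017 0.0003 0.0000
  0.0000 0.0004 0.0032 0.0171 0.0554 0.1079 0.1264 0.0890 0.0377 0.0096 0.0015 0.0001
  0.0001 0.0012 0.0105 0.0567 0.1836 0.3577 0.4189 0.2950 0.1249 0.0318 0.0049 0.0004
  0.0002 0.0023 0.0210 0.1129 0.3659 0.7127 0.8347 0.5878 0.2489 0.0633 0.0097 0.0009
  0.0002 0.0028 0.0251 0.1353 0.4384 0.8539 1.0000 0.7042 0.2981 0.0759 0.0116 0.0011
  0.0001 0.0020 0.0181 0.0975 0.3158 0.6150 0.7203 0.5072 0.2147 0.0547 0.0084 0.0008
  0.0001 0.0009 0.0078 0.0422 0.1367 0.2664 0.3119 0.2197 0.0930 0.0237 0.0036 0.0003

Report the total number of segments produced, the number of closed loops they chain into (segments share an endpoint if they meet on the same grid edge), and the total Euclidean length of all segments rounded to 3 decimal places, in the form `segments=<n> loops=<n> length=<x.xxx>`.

cell (7,4): code 0100 → (7.697,5.000)–(8.000,4.689)
cell (7,5): code 1100 → (7.448,6.000)–(7.697,5.000)
cell (7,6): code 1000 → (8.000,6.930)–(7.448,6.000)
cell (8,4): code 0110 → (8.000,4.689)–(9.000,4.401)
cell (8,6): code 1101 → (8.148,7.000)–(8.000,6.930)
cell (8,7): code 1000 → (9.000,7.244)–(8.148,7.000)
cell (9,4): code 0110 → (9.000,4.401)–(10.000,4.967)
cell (9,6): code 1011 → (10.000,6.541)–(9.504,7.000)
cell (9,7): code 0001 → (9.504,7.000)–(9.000,7.244)
cell (10,4): code 0010 → (10.000,4.967)–(10.029,5.000)
cell (10,5): code 0011 → (10.029,5.000)–(10.282,6.000)
cell (10,6): code 0001 → (10.282,6.000)–(10.000,6.541)
total: 12 segments, chained into 1 closed loop(s), length Σ = 8.708009

segments=12 loops=1 length=8.708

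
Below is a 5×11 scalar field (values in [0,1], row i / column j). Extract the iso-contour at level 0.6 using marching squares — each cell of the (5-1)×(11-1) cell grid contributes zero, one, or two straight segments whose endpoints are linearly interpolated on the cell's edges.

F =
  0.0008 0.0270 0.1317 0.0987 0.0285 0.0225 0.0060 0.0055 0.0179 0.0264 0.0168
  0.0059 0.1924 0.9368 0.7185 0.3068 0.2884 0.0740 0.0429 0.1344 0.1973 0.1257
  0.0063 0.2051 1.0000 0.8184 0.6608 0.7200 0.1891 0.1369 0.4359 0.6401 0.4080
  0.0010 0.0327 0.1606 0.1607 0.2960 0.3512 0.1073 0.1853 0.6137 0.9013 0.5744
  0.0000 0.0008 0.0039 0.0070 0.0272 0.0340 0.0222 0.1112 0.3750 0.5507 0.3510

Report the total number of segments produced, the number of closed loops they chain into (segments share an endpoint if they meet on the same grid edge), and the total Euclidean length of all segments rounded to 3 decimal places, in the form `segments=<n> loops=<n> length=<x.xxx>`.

segments=20 loops=2 length=15.146

cell (0,1): code 0100 → (0.582,2.000)–(1.000,1.548)
cell (0,2): code 1100 → (0.809,3.000)–(0.582,2.000)
cell (0,3): code 1000 → (1.000,3.288)–(0.809,3.000)
cell (1,1): code 0110 → (1.000,1.548)–(2.000,1.497)
cell (1,3): code 1101 → (1.828,4.000)–(1.000,3.288)
cell (1,4): code 1100 → (1.722,5.000)–(1.828,4.000)
cell (1,5): code 1000 → (2.000,5.226)–(1.722,5.000)
cell (1,8): code 0100 → (1.909,9.000)–(2.000,8.804)
cell (1,9): code 1000 → (2.000,9.173)–(1.909,9.000)
cell (2,1): code 0010 → (2.000,1.497)–(2.477,2.000)
cell (2,2): code 0011 → (2.477,2.000)–(2.332,3.000)
cell (2,3): code 0011 → (2.332,3.000)–(2.167,4.000)
cell (2,4): code 0011 → (2.167,4.000)–(2.325,5.000)
cell (2,5): code 0001 → (2.325,5.000)–(2.000,5.226)
cell (2,7): code 0100 → (2.923,8.000)–(3.000,7.968)
cell (2,8): code 1110 → (2.000,8.804)–(2.923,8.000)
cell (2,9): code 1001 → (3.000,9.922)–(2.000,9.173)
cell (3,7): code 0010 → (3.000,7.968)–(3.057,8.000)
cell (3,8): code 0011 → (3.057,8.000)–(3.859,9.000)
cell (3,9): code 0001 → (3.859,9.000)–(3.000,9.922)
total: 20 segments, chained into 2 closed loop(s), length Σ = 15.146121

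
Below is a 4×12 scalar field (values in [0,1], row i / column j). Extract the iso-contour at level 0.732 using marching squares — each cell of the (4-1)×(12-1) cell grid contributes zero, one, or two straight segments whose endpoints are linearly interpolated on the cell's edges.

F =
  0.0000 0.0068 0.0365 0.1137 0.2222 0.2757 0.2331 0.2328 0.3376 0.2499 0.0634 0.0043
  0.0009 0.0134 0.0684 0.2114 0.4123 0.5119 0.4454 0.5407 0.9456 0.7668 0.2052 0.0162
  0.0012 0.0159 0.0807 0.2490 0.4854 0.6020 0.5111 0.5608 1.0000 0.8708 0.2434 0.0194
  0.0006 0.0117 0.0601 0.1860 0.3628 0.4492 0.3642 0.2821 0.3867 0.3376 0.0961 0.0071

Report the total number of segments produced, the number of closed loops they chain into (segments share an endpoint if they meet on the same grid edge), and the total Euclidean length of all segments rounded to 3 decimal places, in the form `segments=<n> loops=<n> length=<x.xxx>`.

segments=8 loops=1 length=5.889

cell (0,7): code 0100 → (0.649,8.000)–(1.000,7.472)
cell (0,8): code 1100 → (0.933,9.000)–(0.649,8.000)
cell (0,9): code 1000 → (1.000,9.062)–(0.933,9.000)
cell (1,7): code 0110 → (1.000,7.472)–(2.000,7.390)
cell (1,9): code 1001 → (2.000,9.221)–(1.000,9.062)
cell (2,7): code 0010 → (2.000,7.390)–(2.437,8.000)
cell (2,8): code 0011 → (2.437,8.000)–(2.260,9.000)
cell (2,9): code 0001 → (2.260,9.000)–(2.000,9.221)
total: 8 segments, chained into 1 closed loop(s), length Σ = 5.888511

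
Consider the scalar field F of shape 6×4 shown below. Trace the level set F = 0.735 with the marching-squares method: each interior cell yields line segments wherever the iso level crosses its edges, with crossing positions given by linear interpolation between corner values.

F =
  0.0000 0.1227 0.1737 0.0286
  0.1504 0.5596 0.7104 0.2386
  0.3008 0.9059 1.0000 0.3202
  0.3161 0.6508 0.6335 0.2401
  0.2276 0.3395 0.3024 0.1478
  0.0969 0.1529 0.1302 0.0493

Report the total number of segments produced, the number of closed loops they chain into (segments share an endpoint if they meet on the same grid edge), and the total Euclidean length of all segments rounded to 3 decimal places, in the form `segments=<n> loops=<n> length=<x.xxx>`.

cell (1,0): code 0100 → (1.506,1.000)–(2.000,0.718)
cell (1,1): code 1100 → (1.085,2.000)–(1.506,1.000)
cell (1,2): code 1000 → (2.000,2.390)–(1.085,2.000)
cell (2,0): code 0010 → (2.000,0.718)–(2.670,1.000)
cell (2,1): code 0011 → (2.670,1.000)–(2.723,2.000)
cell (2,2): code 0001 → (2.723,2.000)–(2.000,2.390)
total: 6 segments, chained into 1 closed loop(s), length Σ = 5.198345

segments=6 loops=1 length=5.198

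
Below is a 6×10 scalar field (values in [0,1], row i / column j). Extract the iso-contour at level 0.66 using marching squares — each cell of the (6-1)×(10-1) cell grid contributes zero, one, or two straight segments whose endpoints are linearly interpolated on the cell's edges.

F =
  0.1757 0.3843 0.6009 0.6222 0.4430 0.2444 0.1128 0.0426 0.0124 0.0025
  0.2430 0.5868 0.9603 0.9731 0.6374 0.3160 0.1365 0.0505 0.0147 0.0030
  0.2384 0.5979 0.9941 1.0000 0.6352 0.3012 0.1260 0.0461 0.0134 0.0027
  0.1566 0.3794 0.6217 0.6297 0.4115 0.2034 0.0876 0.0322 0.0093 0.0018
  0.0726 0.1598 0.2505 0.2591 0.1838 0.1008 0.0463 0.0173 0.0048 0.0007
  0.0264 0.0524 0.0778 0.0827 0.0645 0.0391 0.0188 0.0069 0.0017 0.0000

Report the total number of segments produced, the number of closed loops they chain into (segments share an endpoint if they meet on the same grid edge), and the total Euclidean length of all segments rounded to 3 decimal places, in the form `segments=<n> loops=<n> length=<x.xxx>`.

segments=8 loops=1 length=8.992

cell (0,1): code 0100 → (0.164,2.000)–(1.000,1.196)
cell (0,2): code 1100 → (0.108,3.000)–(0.164,2.000)
cell (0,3): code 1000 → (1.000,3.933)–(0.108,3.000)
cell (1,1): code 0110 → (1.000,1.196)–(2.000,1.157)
cell (1,3): code 1001 → (2.000,3.932)–(1.000,3.933)
cell (2,1): code 0010 → (2.000,1.157)–(2.897,2.000)
cell (2,2): code 0011 → (2.897,2.000)–(2.918,3.000)
cell (2,3): code 0001 → (2.918,3.000)–(2.000,3.932)
total: 8 segments, chained into 1 closed loop(s), length Σ = 8.992490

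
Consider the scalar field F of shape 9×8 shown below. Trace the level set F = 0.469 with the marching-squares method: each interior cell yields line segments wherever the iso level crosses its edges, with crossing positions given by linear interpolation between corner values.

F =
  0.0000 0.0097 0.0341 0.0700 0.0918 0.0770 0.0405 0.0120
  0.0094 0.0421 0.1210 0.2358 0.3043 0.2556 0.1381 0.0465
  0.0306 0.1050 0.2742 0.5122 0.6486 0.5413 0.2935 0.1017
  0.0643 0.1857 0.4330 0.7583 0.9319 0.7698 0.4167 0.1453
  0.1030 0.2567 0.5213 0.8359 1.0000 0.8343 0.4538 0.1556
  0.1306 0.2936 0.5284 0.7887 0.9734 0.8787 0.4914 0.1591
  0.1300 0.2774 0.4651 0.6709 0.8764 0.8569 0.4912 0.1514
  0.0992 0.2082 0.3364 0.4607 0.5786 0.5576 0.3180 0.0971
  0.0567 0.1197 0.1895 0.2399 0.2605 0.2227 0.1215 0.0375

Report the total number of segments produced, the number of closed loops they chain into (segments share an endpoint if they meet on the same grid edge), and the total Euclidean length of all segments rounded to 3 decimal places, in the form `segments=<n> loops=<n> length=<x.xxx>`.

segments=22 loops=1 length=16.316

cell (1,2): code 0100 → (1.844,3.000)–(2.000,2.818)
cell (1,3): code 1100 → (1.478,4.000)–(1.844,3.000)
cell (1,4): code 1100 → (1.747,5.000)–(1.478,4.000)
cell (1,5): code 1000 → (2.000,5.292)–(1.747,5.000)
cell (2,2): code 0110 → (2.000,2.818)–(3.000,2.111)
cell (2,5): code 1001 → (3.000,5.852)–(2.000,5.292)
cell (3,1): code 0100 → (3.408,2.000)–(4.000,1.802)
cell (3,2): code 1110 → (3.000,2.111)–(3.408,2.000)
cell (3,5): code 1001 → (4.000,5.960)–(3.000,5.852)
cell (4,1): code 0110 → (4.000,1.802)–(5.000,1.747)
cell (4,5): code 1101 → (4.404,6.000)–(4.000,5.960)
cell (4,6): code 1000 → (5.000,6.067)–(4.404,6.000)
cell (5,1): code 0010 → (5.000,1.747)–(5.938,2.000)
cell (5,2): code 0111 → (5.938,2.000)–(6.000,2.019)
cell (5,6): code 1001 → (6.000,6.065)–(5.000,6.067)
cell (6,2): code 0010 → (6.000,2.019)–(6.961,3.000)
cell (6,3): code 0111 → (6.961,3.000)–(7.000,3.070)
cell (6,5): code 1011 → (7.000,5.370)–(6.128,6.000)
cell (6,6): code 0001 → (6.128,6.000)–(6.000,6.065)
cell (7,3): code 0010 → (7.000,3.070)–(7.345,4.000)
cell (7,4): code 0011 → (7.345,4.000)–(7.265,5.000)
cell (7,5): code 0001 → (7.265,5.000)–(7.000,5.370)
total: 22 segments, chained into 1 closed loop(s), length Σ = 16.316103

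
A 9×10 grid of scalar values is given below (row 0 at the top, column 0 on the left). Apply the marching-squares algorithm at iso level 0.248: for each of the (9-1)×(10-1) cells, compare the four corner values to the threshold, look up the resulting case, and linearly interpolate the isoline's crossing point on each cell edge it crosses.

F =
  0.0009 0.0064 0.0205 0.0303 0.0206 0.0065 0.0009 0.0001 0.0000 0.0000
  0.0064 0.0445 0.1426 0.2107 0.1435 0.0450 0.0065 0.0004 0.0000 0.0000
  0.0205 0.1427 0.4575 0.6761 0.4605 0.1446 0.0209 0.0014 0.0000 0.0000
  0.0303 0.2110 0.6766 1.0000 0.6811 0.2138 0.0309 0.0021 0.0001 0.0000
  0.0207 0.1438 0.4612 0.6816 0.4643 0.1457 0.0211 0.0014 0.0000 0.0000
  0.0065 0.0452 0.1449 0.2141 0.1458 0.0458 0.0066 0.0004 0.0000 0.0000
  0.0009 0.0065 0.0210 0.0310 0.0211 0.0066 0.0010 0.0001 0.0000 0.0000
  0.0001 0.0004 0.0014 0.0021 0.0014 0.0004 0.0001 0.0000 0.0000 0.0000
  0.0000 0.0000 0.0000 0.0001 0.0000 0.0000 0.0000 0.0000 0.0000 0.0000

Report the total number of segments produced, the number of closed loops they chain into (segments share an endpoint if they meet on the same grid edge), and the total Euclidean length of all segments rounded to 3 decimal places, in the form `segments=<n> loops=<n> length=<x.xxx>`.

segments=12 loops=1 length=12.052

cell (1,1): code 0100 → (1.335,2.000)–(2.000,1.334)
cell (1,2): code 1100 → (1.080,3.000)–(1.335,2.000)
cell (1,3): code 1100 → (1.330,4.000)–(1.080,3.000)
cell (1,4): code 1000 → (2.000,4.673)–(1.330,4.000)
cell (2,1): code 0110 → (2.000,1.334)–(3.000,1.079)
cell (2,4): code 1001 → (3.000,4.927)–(2.000,4.673)
cell (3,1): code 0110 → (3.000,1.079)–(4.000,1.328)
cell (3,4): code 1001 → (4.000,4.679)–(3.000,4.927)
cell (4,1): code 0010 → (4.000,1.328)–(4.674,2.000)
cell (4,2): code 0011 → (4.674,2.000)–(4.927,3.000)
cell (4,3): code 0011 → (4.927,3.000)–(4.679,4.000)
cell (4,4): code 0001 → (4.679,4.000)–(4.000,4.679)
total: 12 segments, chained into 1 closed loop(s), length Σ = 12.051646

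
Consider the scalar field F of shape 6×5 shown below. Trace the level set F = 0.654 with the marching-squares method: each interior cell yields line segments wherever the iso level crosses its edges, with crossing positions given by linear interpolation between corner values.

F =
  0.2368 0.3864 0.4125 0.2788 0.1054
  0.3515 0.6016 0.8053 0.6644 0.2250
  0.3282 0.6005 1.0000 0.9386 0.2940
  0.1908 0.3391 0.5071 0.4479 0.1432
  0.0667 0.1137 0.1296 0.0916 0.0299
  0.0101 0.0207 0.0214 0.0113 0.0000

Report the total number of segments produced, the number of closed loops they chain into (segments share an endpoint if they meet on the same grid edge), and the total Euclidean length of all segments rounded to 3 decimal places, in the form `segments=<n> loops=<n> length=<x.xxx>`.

cell (0,1): code 0100 → (0.615,2.000)–(1.000,1.257)
cell (0,2): code 1100 → (0.973,3.000)–(0.615,2.000)
cell (0,3): code 1000 → (1.000,3.024)–(0.973,3.000)
cell (1,1): code 0110 → (1.000,1.257)–(2.000,1.134)
cell (1,3): code 1001 → (2.000,3.442)–(1.000,3.024)
cell (2,1): code 0010 → (2.000,1.134)–(2.702,2.000)
cell (2,2): code 0011 → (2.702,2.000)–(2.580,3.000)
cell (2,3): code 0001 → (2.580,3.000)–(2.000,3.442)
total: 8 segments, chained into 1 closed loop(s), length Σ = 6.877328

segments=8 loops=1 length=6.877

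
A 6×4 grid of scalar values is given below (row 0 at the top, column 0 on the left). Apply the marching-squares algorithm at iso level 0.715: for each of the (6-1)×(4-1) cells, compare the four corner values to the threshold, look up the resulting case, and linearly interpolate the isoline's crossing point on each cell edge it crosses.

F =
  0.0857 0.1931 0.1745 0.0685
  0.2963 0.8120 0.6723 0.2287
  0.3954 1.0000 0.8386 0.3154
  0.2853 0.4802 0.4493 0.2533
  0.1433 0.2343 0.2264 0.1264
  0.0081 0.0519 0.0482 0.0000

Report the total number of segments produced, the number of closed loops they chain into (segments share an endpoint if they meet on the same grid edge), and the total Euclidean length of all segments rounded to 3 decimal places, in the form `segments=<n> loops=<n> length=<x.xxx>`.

cell (0,0): code 0100 → (0.843,1.000)–(1.000,0.812)
cell (0,1): code 1000 → (1.000,1.694)–(0.843,1.000)
cell (1,0): code 0110 → (1.000,0.812)–(2.000,0.529)
cell (1,1): code 1101 → (1.257,2.000)–(1.000,1.694)
cell (1,2): code 1000 → (2.000,2.236)–(1.257,2.000)
cell (2,0): code 0010 → (2.000,0.529)–(2.548,1.000)
cell (2,1): code 0011 → (2.548,1.000)–(2.317,2.000)
cell (2,2): code 0001 → (2.317,2.000)–(2.000,2.236)
total: 8 segments, chained into 1 closed loop(s), length Σ = 5.320161

segments=8 loops=1 length=5.320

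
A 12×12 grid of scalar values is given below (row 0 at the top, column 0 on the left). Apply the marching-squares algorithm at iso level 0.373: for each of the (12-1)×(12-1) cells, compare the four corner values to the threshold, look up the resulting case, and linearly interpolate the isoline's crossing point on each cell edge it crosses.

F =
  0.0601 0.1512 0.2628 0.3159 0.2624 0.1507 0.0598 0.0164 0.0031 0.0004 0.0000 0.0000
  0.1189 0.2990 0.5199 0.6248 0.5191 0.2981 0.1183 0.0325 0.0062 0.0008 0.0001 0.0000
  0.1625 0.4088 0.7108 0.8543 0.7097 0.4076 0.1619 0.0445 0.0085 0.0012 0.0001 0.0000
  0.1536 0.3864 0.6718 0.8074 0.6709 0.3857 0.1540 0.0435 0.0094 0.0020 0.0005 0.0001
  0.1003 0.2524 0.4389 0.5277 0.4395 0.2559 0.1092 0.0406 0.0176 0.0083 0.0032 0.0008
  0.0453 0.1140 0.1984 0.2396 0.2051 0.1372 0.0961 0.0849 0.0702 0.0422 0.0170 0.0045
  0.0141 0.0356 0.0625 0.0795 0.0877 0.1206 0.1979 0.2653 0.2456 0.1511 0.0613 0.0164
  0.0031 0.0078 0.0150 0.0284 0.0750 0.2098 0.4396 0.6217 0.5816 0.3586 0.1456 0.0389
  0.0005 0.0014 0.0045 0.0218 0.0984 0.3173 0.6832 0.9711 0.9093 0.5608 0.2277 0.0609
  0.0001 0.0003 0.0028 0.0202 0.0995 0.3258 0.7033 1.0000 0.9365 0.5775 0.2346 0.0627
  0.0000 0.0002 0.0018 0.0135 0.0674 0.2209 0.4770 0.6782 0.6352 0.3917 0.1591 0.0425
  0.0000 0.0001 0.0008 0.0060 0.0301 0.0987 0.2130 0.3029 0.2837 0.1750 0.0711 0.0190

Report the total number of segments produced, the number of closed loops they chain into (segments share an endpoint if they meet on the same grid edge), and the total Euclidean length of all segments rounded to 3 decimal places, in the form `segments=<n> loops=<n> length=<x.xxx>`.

cell (0,1): code 0100 → (0.429,2.000)–(1.000,1.335)
cell (0,2): code 1100 → (0.185,3.000)–(0.429,2.000)
cell (0,3): code 1100 → (0.431,4.000)–(0.185,3.000)
cell (0,4): code 1000 → (1.000,4.661)–(0.431,4.000)
cell (1,0): code 0100 → (1.674,1.000)–(2.000,0.855)
cell (1,1): code 1110 → (1.000,1.335)–(1.674,1.000)
cell (1,4): code 1101 → (1.684,5.000)–(1.000,4.661)
cell (1,5): code 1000 → (2.000,5.141)–(1.684,5.000)
cell (2,0): code 0110 → (2.000,0.855)–(3.000,0.942)
cell (2,5): code 1001 → (3.000,5.055)–(2.000,5.141)
cell (3,0): code 0010 → (3.000,0.942)–(3.100,1.000)
cell (3,1): code 0111 → (3.100,1.000)–(4.000,1.647)
cell (3,4): code 1011 → (4.000,4.362)–(3.098,5.000)
cell (3,5): code 0001 → (3.098,5.000)–(3.000,5.055)
cell (4,1): code 0010 → (4.000,1.647)–(4.274,2.000)
cell (4,2): code 0011 → (4.274,2.000)–(4.537,3.000)
cell (4,3): code 0011 → (4.537,3.000)–(4.284,4.000)
cell (4,4): code 0001 → (4.284,4.000)–(4.000,4.362)
cell (6,5): code 0100 → (6.724,6.000)–(7.000,5.710)
cell (6,6): code 1100 → (6.302,7.000)–(6.724,6.000)
cell (6,7): code 1100 → (6.379,8.000)–(6.302,7.000)
cell (6,8): code 1000 → (7.000,8.935)–(6.379,8.000)
cell (7,5): code 0110 → (7.000,5.710)–(8.000,5.152)
cell (7,8): code 1101 → (7.071,9.000)–(7.000,8.935)
cell (7,9): code 1000 → (8.000,9.564)–(7.071,9.000)
cell (8,5): code 0110 → (8.000,5.152)–(9.000,5.125)
cell (8,9): code 1001 → (9.000,9.596)–(8.000,9.564)
cell (9,5): code 0110 → (9.000,5.125)–(10.000,5.594)
cell (9,9): code 1001 → (10.000,9.080)–(9.000,9.596)
cell (10,5): code 0010 → (10.000,5.594)–(10.394,6.000)
cell (10,6): code 0011 → (10.394,6.000)–(10.813,7.000)
cell (10,7): code 0011 → (10.813,7.000)–(10.746,8.000)
cell (10,8): code 0011 → (10.746,8.000)–(10.086,9.000)
cell (10,9): code 0001 → (10.086,9.000)–(10.000,9.080)
total: 34 segments, chained into 2 closed loop(s), length Σ = 27.585787

segments=34 loops=2 length=27.586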